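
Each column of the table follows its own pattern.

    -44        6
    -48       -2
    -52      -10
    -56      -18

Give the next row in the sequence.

-60  -26

First component — −4 each step: -44, -48, -52, -56 → -60.
Second component: 6, -2, -10, -18 → -26 (−8 each step).
So the next row is -60  -26.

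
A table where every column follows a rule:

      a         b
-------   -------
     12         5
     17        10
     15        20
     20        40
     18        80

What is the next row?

Column a: alternating steps +5, −2, +5, −2, …; 12, 17, 15, 20, 18 → 23.
Column b — ×2 each step: 5, 10, 20, 40, 80 → 160.
Combining the parts gives 23  160.

23  160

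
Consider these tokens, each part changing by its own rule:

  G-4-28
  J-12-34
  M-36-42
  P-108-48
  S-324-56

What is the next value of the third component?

Letter: letters move forward 3 places in the alphabet; G, J, M, P, S → V.
For the second component, ×3 each step: 4, 12, 36, 108, 324 → 972.
Third component: 28, 34, 42, 48, 56 → 62 (alternating steps +6, +8, +6, +8, …).

62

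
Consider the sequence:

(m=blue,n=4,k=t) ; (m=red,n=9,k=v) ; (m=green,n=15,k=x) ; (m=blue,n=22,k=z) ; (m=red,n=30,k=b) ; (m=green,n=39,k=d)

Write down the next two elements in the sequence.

(m=blue,n=49,k=f), (m=red,n=60,k=h)

M: repeats blue → red → green; blue, red, green, blue, red, green → blue → red.
N goes 4, 9, 15, 22, 30, 39 → 49 → 60 (differences are 5, 6, 7, … (increasing by 1 each time)).
K: t, v, x, z, b, d → f → h (letters move forward 2 places in the alphabet, wrapping Z→A).
Putting the parts together: (m=blue,n=49,k=f) and then (m=red,n=60,k=h).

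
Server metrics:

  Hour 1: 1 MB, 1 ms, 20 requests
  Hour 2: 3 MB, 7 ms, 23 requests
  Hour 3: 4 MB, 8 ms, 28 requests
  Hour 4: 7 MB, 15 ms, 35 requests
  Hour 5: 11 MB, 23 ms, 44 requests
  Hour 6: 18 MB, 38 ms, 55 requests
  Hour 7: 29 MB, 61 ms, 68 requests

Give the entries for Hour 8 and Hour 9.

For the MB, each term is the sum of the two before it: 1, 3, 4, 7, 11, 18, 29 → 47 → 76.
Ms: 1, 7, 8, 15, 23, 38, 61 → 99 → 160 (each term is the sum of the two before it).
Requests goes 20, 23, 28, 35, 44, 55, 68 → 83 → 100 (differences are 3, 5, 7, … (increasing by 2 each time)).
So the next two rows are 47 MB, 99 ms, 83 requests and 76 MB, 160 ms, 100 requests.

47 MB, 99 ms, 83 requests; 76 MB, 160 ms, 100 requests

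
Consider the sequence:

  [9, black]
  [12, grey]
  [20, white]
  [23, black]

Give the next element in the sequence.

[31, grey]

For the first value, alternating steps +3, +8, +3, +8, …: 9, 12, 20, 23 → 31.
Shade — repeats black → grey → white: black, grey, white, black → grey.
Putting it together: [31, grey].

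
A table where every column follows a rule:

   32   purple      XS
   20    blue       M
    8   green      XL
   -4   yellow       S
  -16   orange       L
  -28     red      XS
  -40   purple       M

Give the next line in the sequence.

-52  blue  XL

First component goes 32, 20, 8, -4, -16, -28, -40 → -52 (−12 each step).
For the colour, repeats purple → blue → green → yellow → orange → red: purple, blue, green, yellow, orange, red, purple → blue.
Size goes XS, M, XL, S, L, XS, M → XL (repeats XS → M → XL → S → L).
So the next line is -52  blue  XL.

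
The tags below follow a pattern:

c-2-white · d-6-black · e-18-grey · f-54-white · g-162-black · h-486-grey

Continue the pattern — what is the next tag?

i-1458-white

Letter: c, d, e, f, g, h → i (letters move forward 1 place in the alphabet).
Second component: 2, 6, 18, 54, 162, 486 → 1458 (×3 each step).
Shade goes white, black, grey, white, black, grey → white (repeats white → black → grey).
Putting it together: i-1458-white.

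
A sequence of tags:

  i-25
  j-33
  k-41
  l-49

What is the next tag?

Letter — letters move forward 1 place in the alphabet: i, j, k, l → m.
Second component — +8 each step: 25, 33, 41, 49 → 57.
Putting it together: m-57.

m-57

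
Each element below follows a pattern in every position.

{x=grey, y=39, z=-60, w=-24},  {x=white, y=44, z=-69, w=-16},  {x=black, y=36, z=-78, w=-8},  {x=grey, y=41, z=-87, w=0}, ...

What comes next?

{x=white, y=33, z=-96, w=8}

X — repeats grey → white → black: grey, white, black, grey → white.
For the y, alternating steps +5, −8, +5, −8, …: 39, 44, 36, 41 → 33.
Z — −9 each step: -60, -69, -78, -87 → -96.
W — +8 each step: -24, -16, -8, 0 → 8.
So the next element is {x=white, y=33, z=-96, w=8}.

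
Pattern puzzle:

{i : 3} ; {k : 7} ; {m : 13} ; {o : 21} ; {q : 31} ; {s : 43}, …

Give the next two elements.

{u : 57}, {w : 73}

For the letter, letters move forward 2 places in the alphabet: i, k, m, o, q, s → u → w.
Second coordinate: differences are 4, 6, 8, … (increasing by 2 each time); 3, 7, 13, 21, 31, 43 → 57 → 73.
Putting the parts together: {u : 57} and then {w : 73}.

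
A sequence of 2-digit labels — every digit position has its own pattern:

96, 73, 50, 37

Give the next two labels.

14 then 91

For the first digit, −2 each step, mod 10: 9, 7, 5, 3 → 1 → 9.
Second digit: 6, 3, 0, 7 → 4 → 1 (−3 each step, mod 10).
So the next two labels are 14 and 91.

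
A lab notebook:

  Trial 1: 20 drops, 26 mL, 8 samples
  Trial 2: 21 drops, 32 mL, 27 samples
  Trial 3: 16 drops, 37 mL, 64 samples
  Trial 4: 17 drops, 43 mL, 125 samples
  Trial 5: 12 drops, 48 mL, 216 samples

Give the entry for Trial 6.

For the drops, alternating steps +1, −5, +1, −5, …: 20, 21, 16, 17, 12 → 13.
For the mL, alternating steps +6, +5, +6, +5, …: 26, 32, 37, 43, 48 → 54.
Samples: perfect cubes: 2³, 3³, 4³, …; 8, 27, 64, 125, 216 → 343.
Putting it together: 13 drops, 54 mL, 343 samples.

13 drops, 54 mL, 343 samples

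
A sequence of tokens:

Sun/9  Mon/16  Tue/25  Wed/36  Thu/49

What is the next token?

Fri/64

Day: Sun, Mon, Tue, Wed, Thu → Fri (runs through the weekdays Mon→Sun).
Second component: perfect squares: 3², 4², 5², …; 9, 16, 25, 36, 49 → 64.
Putting it together: Fri/64.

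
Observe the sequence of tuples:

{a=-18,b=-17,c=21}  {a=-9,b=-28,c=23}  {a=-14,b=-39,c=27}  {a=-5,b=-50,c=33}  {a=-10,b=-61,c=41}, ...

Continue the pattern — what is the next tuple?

{a=-1,b=-72,c=51}

A: -18, -9, -14, -5, -10 → -1 (alternating steps +9, −5, +9, −5, …).
B goes -17, -28, -39, -50, -61 → -72 (−11 each step).
C: 21, 23, 27, 33, 41 → 51 (differences are 2, 4, 6, … (increasing by 2 each time)).
So the next tuple is {a=-1,b=-72,c=51}.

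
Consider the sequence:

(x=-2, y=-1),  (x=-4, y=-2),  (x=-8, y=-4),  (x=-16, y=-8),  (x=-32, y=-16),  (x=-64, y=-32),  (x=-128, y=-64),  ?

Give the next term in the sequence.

(x=-256, y=-128)

X: ×2 each step, so -2, -4, -8, -16, -32, -64, -128 → -256.
Y: -1, -2, -4, -8, -16, -32, -64 → -128 (×2 each step).
So the next term is (x=-256, y=-128).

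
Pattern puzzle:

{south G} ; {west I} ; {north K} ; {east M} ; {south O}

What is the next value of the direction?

For the direction, repeats south → west → north → east: south, west, north, east, south → west.
Letter: letters move forward 2 places in the alphabet; G, I, K, M, O → Q.

west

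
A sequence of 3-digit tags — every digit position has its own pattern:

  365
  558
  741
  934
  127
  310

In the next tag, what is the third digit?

3

First digit: +2 each step, mod 10, so 3, 5, 7, 9, 1, 3 → 5.
For the second digit, −1 each step, mod 10: 6, 5, 4, 3, 2, 1 → 0.
Third digit goes 5, 8, 1, 4, 7, 0 → 3 (+3 each step, mod 10).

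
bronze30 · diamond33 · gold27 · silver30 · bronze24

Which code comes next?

diamond27

For the rank, repeats bronze → diamond → gold → silver: bronze, diamond, gold, silver, bronze → diamond.
Second component — alternating steps +3, −6, +3, −6, …: 30, 33, 27, 30, 24 → 27.
Putting it together: diamond27.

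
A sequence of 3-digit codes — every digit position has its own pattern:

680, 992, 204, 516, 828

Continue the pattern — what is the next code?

First digit — +3 each step, mod 10: 6, 9, 2, 5, 8 → 1.
Second digit: +1 each step, mod 10; 8, 9, 0, 1, 2 → 3.
Third digit: +2 each step, mod 10, so 0, 2, 4, 6, 8 → 0.
Combining the parts gives 130.

130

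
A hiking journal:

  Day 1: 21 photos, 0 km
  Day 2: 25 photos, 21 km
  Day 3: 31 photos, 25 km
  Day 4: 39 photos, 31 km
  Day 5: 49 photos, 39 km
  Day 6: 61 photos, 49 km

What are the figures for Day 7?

75 photos, 61 km

Photos: 21, 25, 31, 39, 49, 61 → 75 (differences are 4, 6, 8, … (increasing by 2 each time)).
For the km, always the previous value of the photos: 0, 21, 25, 31, 39, 49 → 61.
So the next record is 75 photos, 61 km.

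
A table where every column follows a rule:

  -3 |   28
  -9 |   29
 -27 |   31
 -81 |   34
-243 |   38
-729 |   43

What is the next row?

-2187  49

First component goes -3, -9, -27, -81, -243, -729 → -2187 (×3 each step).
Second component: 28, 29, 31, 34, 38, 43 → 49 (differences are 1, 2, 3, … (increasing by 1 each time)).
Combining the parts gives -2187  49.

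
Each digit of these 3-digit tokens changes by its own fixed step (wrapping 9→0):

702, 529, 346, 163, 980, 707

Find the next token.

First digit: −2 each step, mod 10, so 7, 5, 3, 1, 9, 7 → 5.
Second digit: 0, 2, 4, 6, 8, 0 → 2 (+2 each step, mod 10).
Third digit goes 2, 9, 6, 3, 0, 7 → 4 (−3 each step, mod 10).
Combining the parts gives 524.

524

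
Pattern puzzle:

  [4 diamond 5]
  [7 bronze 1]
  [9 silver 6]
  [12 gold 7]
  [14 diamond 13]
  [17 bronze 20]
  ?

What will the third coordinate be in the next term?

Third coordinate: each term is the sum of the two before it; 5, 1, 6, 7, 13, 20 → 33.

33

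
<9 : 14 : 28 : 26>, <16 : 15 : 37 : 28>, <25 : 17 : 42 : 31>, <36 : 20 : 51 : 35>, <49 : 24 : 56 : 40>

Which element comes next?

<64 : 29 : 65 : 46>

First component: perfect squares: 3², 4², 5², …; 9, 16, 25, 36, 49 → 64.
Second component: differences are 1, 2, 3, … (increasing by 1 each time); 14, 15, 17, 20, 24 → 29.
Third component: alternating steps +9, +5, +9, +5, …; 28, 37, 42, 51, 56 → 65.
Fourth component — differences are 2, 3, 4, … (increasing by 1 each time): 26, 28, 31, 35, 40 → 46.
Combining the parts gives <64 : 29 : 65 : 46>.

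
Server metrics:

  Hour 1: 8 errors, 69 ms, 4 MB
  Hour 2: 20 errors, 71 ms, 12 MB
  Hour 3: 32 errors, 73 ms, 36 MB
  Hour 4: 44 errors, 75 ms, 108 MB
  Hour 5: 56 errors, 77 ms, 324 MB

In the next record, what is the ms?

79

Ms: +2 each step, so 69, 71, 73, 75, 77 → 79.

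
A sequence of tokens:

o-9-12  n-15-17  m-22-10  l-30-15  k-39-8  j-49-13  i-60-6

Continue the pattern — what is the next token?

Letter: o, n, m, l, k, j, i → h (letters move back 1 place in the alphabet).
Second component — differences are 6, 7, 8, … (increasing by 1 each time): 9, 15, 22, 30, 39, 49, 60 → 72.
For the third component, alternating steps +5, −7, +5, −7, …: 12, 17, 10, 15, 8, 13, 6 → 11.
Combining the parts gives h-72-11.

h-72-11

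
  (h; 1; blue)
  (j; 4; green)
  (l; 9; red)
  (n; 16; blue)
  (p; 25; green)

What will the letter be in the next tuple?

r

Letter goes h, j, l, n, p → r (letters move forward 2 places in the alphabet).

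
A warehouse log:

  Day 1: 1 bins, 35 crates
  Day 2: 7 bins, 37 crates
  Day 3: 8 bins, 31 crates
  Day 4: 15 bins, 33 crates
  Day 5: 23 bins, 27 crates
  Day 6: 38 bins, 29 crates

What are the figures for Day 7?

Bins: each term is the sum of the two before it, so 1, 7, 8, 15, 23, 38 → 61.
Crates — alternating steps +2, −6, +2, −6, …: 35, 37, 31, 33, 27, 29 → 23.
Combining the parts gives 61 bins, 23 crates.

61 bins, 23 crates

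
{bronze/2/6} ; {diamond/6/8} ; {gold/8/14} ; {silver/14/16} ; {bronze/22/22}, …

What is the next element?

Rank: repeats bronze → diamond → gold → silver; bronze, diamond, gold, silver, bronze → diamond.
For the second entry, each term is the sum of the two before it: 2, 6, 8, 14, 22 → 36.
For the third entry, alternating steps +2, +6, +2, +6, …: 6, 8, 14, 16, 22 → 24.
Combining the parts gives {diamond/36/24}.

{diamond/36/24}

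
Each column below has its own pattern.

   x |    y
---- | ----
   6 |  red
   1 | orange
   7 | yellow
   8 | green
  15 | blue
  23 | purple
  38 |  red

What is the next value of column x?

Column x goes 6, 1, 7, 8, 15, 23, 38 → 61 (each term is the sum of the two before it).

61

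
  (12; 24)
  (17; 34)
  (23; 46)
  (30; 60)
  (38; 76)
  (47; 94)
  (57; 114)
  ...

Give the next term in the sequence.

First entry: differences are 5, 6, 7, … (increasing by 1 each time); 12, 17, 23, 30, 38, 47, 57 → 68.
For the second entry, always 2 × the first entry: 24, 34, 46, 60, 76, 94, 114 → 136.
Putting it together: (68; 136).

(68; 136)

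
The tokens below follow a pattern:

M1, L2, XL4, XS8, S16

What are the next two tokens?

Size: runs through clothing sizes XS→XL, so M, L, XL, XS, S → M → L.
Second component: ×2 each step; 1, 2, 4, 8, 16 → 32 → 64.
Putting the parts together: M32 and then L64.

M32 then L64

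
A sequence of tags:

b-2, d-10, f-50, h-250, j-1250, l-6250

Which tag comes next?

n-31250

Letter: letters move forward 2 places in the alphabet; b, d, f, h, j, l → n.
Second component goes 2, 10, 50, 250, 1250, 6250 → 31250 (×5 each step).
Combining the parts gives n-31250.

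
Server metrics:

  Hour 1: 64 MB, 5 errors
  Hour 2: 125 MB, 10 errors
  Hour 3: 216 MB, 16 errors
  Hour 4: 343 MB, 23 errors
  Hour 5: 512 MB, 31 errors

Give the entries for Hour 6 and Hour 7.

MB: perfect cubes: 4³, 5³, 6³, …, so 64, 125, 216, 343, 512 → 729 → 1000.
Errors: 5, 10, 16, 23, 31 → 40 → 50 (differences are 5, 6, 7, … (increasing by 1 each time)).
So the next two records are 729 MB, 40 errors and 1000 MB, 50 errors.

729 MB, 40 errors; 1000 MB, 50 errors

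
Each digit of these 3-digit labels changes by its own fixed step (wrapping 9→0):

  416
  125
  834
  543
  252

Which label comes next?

First digit: −3 each step, mod 10; 4, 1, 8, 5, 2 → 9.
Second digit: 1, 2, 3, 4, 5 → 6 (+1 each step, mod 10).
For the third digit, −1 each step, mod 10: 6, 5, 4, 3, 2 → 1.
Putting it together: 961.

961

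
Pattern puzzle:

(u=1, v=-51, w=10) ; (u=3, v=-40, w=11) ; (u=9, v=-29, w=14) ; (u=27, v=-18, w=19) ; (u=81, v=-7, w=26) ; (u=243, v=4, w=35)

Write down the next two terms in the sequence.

(u=729, v=15, w=46), (u=2187, v=26, w=59)

U goes 1, 3, 9, 27, 81, 243 → 729 → 2187 (×3 each step).
V: +11 each step, so -51, -40, -29, -18, -7, 4 → 15 → 26.
W: differences are 1, 3, 5, … (increasing by 2 each time); 10, 11, 14, 19, 26, 35 → 46 → 59.
So the next two terms are (u=729, v=15, w=46) and (u=2187, v=26, w=59).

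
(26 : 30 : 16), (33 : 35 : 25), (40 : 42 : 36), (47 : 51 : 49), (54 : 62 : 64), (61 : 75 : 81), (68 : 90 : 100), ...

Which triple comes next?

(75 : 107 : 121)

First coordinate — +7 each step: 26, 33, 40, 47, 54, 61, 68 → 75.
Second coordinate goes 30, 35, 42, 51, 62, 75, 90 → 107 (differences are 5, 7, 9, … (increasing by 2 each time)).
Third coordinate: perfect squares: 4², 5², 6², …, so 16, 25, 36, 49, 64, 81, 100 → 121.
Putting it together: (75 : 107 : 121).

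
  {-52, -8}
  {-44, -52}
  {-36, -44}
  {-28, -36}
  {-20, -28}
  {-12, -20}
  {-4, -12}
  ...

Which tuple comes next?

{4, -4}

First component — +8 each step: -52, -44, -36, -28, -20, -12, -4 → 4.
Second component: always the previous value of the first component; -8, -52, -44, -36, -28, -20, -12 → -4.
Putting it together: {4, -4}.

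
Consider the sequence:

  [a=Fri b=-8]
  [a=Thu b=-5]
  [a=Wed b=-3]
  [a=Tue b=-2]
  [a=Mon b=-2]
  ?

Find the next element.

A — runs backward through the weekdays Mon→Sun: Fri, Thu, Wed, Tue, Mon → Sun.
For the b, differences are 3, 2, 1, … (decreasing by 1 each time): -8, -5, -3, -2, -2 → -3.
Combining the parts gives [a=Sun b=-3].

[a=Sun b=-3]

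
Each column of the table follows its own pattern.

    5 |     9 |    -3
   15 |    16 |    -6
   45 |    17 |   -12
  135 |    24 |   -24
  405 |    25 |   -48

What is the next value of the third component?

-96

Third component: -3, -6, -12, -24, -48 → -96 (×2 each step).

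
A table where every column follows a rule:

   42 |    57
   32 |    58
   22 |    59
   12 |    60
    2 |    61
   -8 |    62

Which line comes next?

For the first component, −10 each step: 42, 32, 22, 12, 2, -8 → -18.
Second component goes 57, 58, 59, 60, 61, 62 → 63 (+1 each step).
Putting it together: -18  63.

-18  63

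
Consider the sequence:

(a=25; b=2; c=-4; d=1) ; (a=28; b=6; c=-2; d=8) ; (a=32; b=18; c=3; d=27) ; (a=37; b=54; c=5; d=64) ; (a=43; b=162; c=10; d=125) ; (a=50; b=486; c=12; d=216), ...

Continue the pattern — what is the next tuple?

A goes 25, 28, 32, 37, 43, 50 → 58 (differences are 3, 4, 5, … (increasing by 1 each time)).
B: ×3 each step, so 2, 6, 18, 54, 162, 486 → 1458.
C: -4, -2, 3, 5, 10, 12 → 17 (alternating steps +2, +5, +2, +5, …).
D: perfect cubes: 1³, 2³, 3³, …, so 1, 8, 27, 64, 125, 216 → 343.
So the next tuple is (a=58; b=1458; c=17; d=343).

(a=58; b=1458; c=17; d=343)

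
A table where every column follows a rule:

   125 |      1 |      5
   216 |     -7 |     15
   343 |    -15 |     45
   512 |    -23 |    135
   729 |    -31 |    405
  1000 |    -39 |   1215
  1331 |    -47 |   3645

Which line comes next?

For the first component, perfect cubes: 5³, 6³, 7³, …: 125, 216, 343, 512, 729, 1000, 1331 → 1728.
Second component goes 1, -7, -15, -23, -31, -39, -47 → -55 (−8 each step).
Third component — ×3 each step: 5, 15, 45, 135, 405, 1215, 3645 → 10935.
Combining the parts gives 1728  -55  10935.

1728  -55  10935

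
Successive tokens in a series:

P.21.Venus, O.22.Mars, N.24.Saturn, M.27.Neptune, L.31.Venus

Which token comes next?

Letter — letters move back 1 place in the alphabet: P, O, N, M, L → K.
For the second component, differences are 1, 2, 3, … (increasing by 1 each time): 21, 22, 24, 27, 31 → 36.
Planet — repeats Venus → Mars → Saturn → Neptune: Venus, Mars, Saturn, Neptune, Venus → Mars.
So the next token is K.36.Mars.

K.36.Mars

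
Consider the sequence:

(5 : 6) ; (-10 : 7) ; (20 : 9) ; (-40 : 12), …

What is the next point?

(80 : 16)

First entry: ×(-2) each step; 5, -10, 20, -40 → 80.
Second entry: 6, 7, 9, 12 → 16 (differences are 1, 2, 3, … (increasing by 1 each time)).
Combining the parts gives (80 : 16).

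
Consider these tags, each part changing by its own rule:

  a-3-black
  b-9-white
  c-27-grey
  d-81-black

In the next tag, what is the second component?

243

Second component: ×3 each step, so 3, 9, 27, 81 → 243.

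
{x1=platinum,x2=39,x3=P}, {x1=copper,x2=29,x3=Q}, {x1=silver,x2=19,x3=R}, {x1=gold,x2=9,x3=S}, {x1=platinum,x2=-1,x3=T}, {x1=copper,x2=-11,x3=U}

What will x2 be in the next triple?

X2: −10 each step, so 39, 29, 19, 9, -1, -11 → -21.

-21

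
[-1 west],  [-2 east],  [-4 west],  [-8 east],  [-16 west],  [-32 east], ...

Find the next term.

[-64 west]

For the first component, ×2 each step: -1, -2, -4, -8, -16, -32 → -64.
Direction: alternates west ↔ east, so west, east, west, east, west, east → west.
Putting it together: [-64 west].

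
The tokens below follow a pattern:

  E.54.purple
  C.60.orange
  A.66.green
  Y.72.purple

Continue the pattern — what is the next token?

W.78.orange

Letter goes E, C, A, Y → W (letters move back 2 places in the alphabet, wrapping A→Z).
Second component goes 54, 60, 66, 72 → 78 (+6 each step).
For the colour, repeats purple → orange → green: purple, orange, green, purple → orange.
So the next token is W.78.orange.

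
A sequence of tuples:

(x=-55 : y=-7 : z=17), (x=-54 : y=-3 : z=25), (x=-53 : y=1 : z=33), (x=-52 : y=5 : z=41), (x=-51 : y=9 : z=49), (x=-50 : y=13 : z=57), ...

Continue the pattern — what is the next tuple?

X goes -55, -54, -53, -52, -51, -50 → -49 (+1 each step).
Y: +4 each step, so -7, -3, 1, 5, 9, 13 → 17.
Z: 17, 25, 33, 41, 49, 57 → 65 (+8 each step).
Putting it together: (x=-49 : y=17 : z=65).

(x=-49 : y=17 : z=65)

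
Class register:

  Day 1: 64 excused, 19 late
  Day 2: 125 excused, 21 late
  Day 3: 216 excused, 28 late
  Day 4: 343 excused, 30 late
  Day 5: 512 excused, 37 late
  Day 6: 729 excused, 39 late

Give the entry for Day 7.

1000 excused, 46 late

Excused: perfect cubes: 4³, 5³, 6³, …, so 64, 125, 216, 343, 512, 729 → 1000.
Late — alternating steps +2, +7, +2, +7, …: 19, 21, 28, 30, 37, 39 → 46.
Putting it together: 1000 excused, 46 late.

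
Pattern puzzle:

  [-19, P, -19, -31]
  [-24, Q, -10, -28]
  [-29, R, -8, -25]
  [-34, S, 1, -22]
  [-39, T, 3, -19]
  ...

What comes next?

For the first part, −5 each step: -19, -24, -29, -34, -39 → -44.
Letter — letters move forward 1 place in the alphabet: P, Q, R, S, T → U.
Third part goes -19, -10, -8, 1, 3 → 12 (alternating steps +9, +2, +9, +2, …).
Fourth part: +3 each step; -31, -28, -25, -22, -19 → -16.
Combining the parts gives [-44, U, 12, -16].

[-44, U, 12, -16]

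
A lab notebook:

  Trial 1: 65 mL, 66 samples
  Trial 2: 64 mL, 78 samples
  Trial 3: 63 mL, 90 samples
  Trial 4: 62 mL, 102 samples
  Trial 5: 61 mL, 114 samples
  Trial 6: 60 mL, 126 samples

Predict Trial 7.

59 mL, 138 samples

ML goes 65, 64, 63, 62, 61, 60 → 59 (−1 each step).
Samples goes 66, 78, 90, 102, 114, 126 → 138 (+12 each step).
Combining the parts gives 59 mL, 138 samples.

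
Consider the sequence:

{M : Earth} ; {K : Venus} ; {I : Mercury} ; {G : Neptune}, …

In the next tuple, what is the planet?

Uranus

Planet: runs backward through the planets Mercury→Neptune; Earth, Venus, Mercury, Neptune → Uranus.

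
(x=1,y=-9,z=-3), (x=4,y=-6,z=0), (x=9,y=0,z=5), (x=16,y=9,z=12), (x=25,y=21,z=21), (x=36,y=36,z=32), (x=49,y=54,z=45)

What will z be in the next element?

60

For the z, differences are 3, 5, 7, … (increasing by 2 each time): -3, 0, 5, 12, 21, 32, 45 → 60.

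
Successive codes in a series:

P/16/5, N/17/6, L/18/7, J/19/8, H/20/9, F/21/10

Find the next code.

Letter goes P, N, L, J, H, F → D (letters move back 2 places in the alphabet).
Second component goes 16, 17, 18, 19, 20, 21 → 22 (+1 each step).
Third component — +1 each step: 5, 6, 7, 8, 9, 10 → 11.
So the next code is D/22/11.

D/22/11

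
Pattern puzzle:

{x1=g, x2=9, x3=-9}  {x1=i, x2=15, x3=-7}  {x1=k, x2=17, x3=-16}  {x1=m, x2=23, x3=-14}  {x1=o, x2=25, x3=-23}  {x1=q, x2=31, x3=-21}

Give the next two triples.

X1: letters move forward 2 places in the alphabet, so g, i, k, m, o, q → s → u.
X2: alternating steps +6, +2, +6, +2, …, so 9, 15, 17, 23, 25, 31 → 33 → 39.
X3: -9, -7, -16, -14, -23, -21 → -30 → -28 (alternating steps +2, −9, +2, −9, …).
So the next two triples are {x1=s, x2=33, x3=-30} and {x1=u, x2=39, x3=-28}.

{x1=s, x2=33, x3=-30}, {x1=u, x2=39, x3=-28}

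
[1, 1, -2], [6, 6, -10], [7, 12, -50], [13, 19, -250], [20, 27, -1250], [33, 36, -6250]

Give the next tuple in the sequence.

[53, 46, -31250]

For the first component, each term is the sum of the two before it: 1, 6, 7, 13, 20, 33 → 53.
Second component — differences are 5, 6, 7, … (increasing by 1 each time): 1, 6, 12, 19, 27, 36 → 46.
Third component: -2, -10, -50, -250, -1250, -6250 → -31250 (×5 each step).
Combining the parts gives [53, 46, -31250].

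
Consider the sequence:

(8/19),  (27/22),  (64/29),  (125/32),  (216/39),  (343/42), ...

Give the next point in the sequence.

First part — perfect cubes: 2³, 3³, 4³, …: 8, 27, 64, 125, 216, 343 → 512.
Second part: 19, 22, 29, 32, 39, 42 → 49 (alternating steps +3, +7, +3, +7, …).
Combining the parts gives (512/49).

(512/49)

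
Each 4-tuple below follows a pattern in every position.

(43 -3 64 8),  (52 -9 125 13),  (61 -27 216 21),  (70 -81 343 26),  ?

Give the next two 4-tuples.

First coordinate: 43, 52, 61, 70 → 79 → 88 (+9 each step).
Second coordinate: ×3 each step; -3, -9, -27, -81 → -243 → -729.
Third coordinate: 64, 125, 216, 343 → 512 → 729 (perfect cubes: 4³, 5³, 6³, …).
For the fourth coordinate, alternating steps +5, +8, +5, +8, …: 8, 13, 21, 26 → 34 → 39.
Putting the parts together: (79 -243 512 34) and then (88 -729 729 39).

(79 -243 512 34), (88 -729 729 39)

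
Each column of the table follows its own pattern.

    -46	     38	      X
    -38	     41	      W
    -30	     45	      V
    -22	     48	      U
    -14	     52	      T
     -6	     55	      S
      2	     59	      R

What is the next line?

For the first component, +8 each step: -46, -38, -30, -22, -14, -6, 2 → 10.
Second component: 38, 41, 45, 48, 52, 55, 59 → 62 (alternating steps +3, +4, +3, +4, …).
Letter: letters move back 1 place in the alphabet; X, W, V, U, T, S, R → Q.
So the next line is 10  62  Q.

10  62  Q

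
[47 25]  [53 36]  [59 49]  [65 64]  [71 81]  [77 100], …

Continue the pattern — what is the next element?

First coordinate — +6 each step: 47, 53, 59, 65, 71, 77 → 83.
For the second coordinate, perfect squares: 5², 6², 7², …: 25, 36, 49, 64, 81, 100 → 121.
Putting it together: [83 121].

[83 121]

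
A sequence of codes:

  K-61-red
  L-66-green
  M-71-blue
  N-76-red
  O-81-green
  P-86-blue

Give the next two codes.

Letter goes K, L, M, N, O, P → Q → R (letters move forward 1 place in the alphabet).
Second component: +5 each step; 61, 66, 71, 76, 81, 86 → 91 → 96.
Colour: red, green, blue, red, green, blue → red → green (repeats red → green → blue).
Putting the parts together: Q-91-red and then R-96-green.

Q-91-red, R-96-green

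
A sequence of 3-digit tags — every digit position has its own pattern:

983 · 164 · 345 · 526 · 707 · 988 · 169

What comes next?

340

First digit: +2 each step, mod 10; 9, 1, 3, 5, 7, 9, 1 → 3.
Second digit: −2 each step, mod 10, so 8, 6, 4, 2, 0, 8, 6 → 4.
Third digit: +1 each step, mod 10, so 3, 4, 5, 6, 7, 8, 9 → 0.
Putting it together: 340.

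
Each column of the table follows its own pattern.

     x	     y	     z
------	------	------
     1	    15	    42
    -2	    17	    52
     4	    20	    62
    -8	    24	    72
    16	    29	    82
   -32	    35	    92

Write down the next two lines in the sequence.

64  42  102; -128  50  112

Column x: ×(-2) each step; 1, -2, 4, -8, 16, -32 → 64 → -128.
Column y: 15, 17, 20, 24, 29, 35 → 42 → 50 (differences are 2, 3, 4, … (increasing by 1 each time)).
Column z: +10 each step; 42, 52, 62, 72, 82, 92 → 102 → 112.
Putting the parts together: 64  42  102 and then -128  50  112.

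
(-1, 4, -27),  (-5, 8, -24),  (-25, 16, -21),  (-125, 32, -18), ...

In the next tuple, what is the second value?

64

Second value: 4, 8, 16, 32 → 64 (×2 each step).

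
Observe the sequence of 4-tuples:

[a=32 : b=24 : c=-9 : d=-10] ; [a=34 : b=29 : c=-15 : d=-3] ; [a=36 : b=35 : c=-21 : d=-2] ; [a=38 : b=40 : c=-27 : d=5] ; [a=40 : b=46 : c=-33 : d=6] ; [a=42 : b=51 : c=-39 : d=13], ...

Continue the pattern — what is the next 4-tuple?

A: +2 each step, so 32, 34, 36, 38, 40, 42 → 44.
B — alternating steps +5, +6, +5, +6, …: 24, 29, 35, 40, 46, 51 → 57.
C — −6 each step: -9, -15, -21, -27, -33, -39 → -45.
D: -10, -3, -2, 5, 6, 13 → 14 (alternating steps +7, +1, +7, +1, …).
So the next 4-tuple is [a=44 : b=57 : c=-45 : d=14].

[a=44 : b=57 : c=-45 : d=14]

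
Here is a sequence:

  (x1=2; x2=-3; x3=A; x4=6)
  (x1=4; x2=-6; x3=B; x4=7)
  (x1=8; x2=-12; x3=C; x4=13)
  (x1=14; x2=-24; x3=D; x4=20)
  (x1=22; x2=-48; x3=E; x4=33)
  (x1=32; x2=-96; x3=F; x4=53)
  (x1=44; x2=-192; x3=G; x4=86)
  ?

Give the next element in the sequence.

(x1=58; x2=-384; x3=H; x4=139)

X1 — differences are 2, 4, 6, … (increasing by 2 each time): 2, 4, 8, 14, 22, 32, 44 → 58.
X2: ×2 each step; -3, -6, -12, -24, -48, -96, -192 → -384.
X3: letters move forward 1 place in the alphabet, so A, B, C, D, E, F, G → H.
X4 goes 6, 7, 13, 20, 33, 53, 86 → 139 (each term is the sum of the two before it).
Combining the parts gives (x1=58; x2=-384; x3=H; x4=139).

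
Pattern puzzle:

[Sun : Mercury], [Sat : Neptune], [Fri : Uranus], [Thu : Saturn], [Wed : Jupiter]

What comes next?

For the day, runs backward through the weekdays Mon→Sun: Sun, Sat, Fri, Thu, Wed → Tue.
Planet: runs backward through the planets Mercury→Neptune, so Mercury, Neptune, Uranus, Saturn, Jupiter → Mars.
So the next point is [Tue : Mars].

[Tue : Mars]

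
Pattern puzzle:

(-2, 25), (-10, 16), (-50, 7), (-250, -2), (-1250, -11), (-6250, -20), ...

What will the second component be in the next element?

Second component — −9 each step: 25, 16, 7, -2, -11, -20 → -29.

-29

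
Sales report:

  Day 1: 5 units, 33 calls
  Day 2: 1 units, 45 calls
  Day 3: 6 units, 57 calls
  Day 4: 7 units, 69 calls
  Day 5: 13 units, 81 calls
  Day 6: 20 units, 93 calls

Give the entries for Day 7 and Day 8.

33 units, 105 calls; 53 units, 117 calls

Units — each term is the sum of the two before it: 5, 1, 6, 7, 13, 20 → 33 → 53.
Calls: 33, 45, 57, 69, 81, 93 → 105 → 117 (+12 each step).
Putting the parts together: 33 units, 105 calls and then 53 units, 117 calls.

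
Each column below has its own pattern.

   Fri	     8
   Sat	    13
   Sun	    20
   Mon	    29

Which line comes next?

Day — runs through the weekdays Mon→Sun: Fri, Sat, Sun, Mon → Tue.
Second component: 8, 13, 20, 29 → 40 (differences are 5, 7, 9, … (increasing by 2 each time)).
So the next line is Tue  40.

Tue  40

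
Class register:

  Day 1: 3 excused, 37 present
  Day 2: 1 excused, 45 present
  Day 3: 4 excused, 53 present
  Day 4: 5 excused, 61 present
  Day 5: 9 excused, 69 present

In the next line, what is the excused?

Excused goes 3, 1, 4, 5, 9 → 14 (each term is the sum of the two before it).

14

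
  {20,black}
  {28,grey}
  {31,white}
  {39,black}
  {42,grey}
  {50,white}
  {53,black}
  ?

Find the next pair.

First slot: alternating steps +8, +3, +8, +3, …; 20, 28, 31, 39, 42, 50, 53 → 61.
Shade: black, grey, white, black, grey, white, black → grey (repeats black → grey → white).
Putting it together: {61,grey}.

{61,grey}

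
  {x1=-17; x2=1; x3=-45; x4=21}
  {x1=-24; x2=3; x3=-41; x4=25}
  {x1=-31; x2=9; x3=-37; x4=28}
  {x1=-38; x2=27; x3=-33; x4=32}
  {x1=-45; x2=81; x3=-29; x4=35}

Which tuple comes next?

X1 goes -17, -24, -31, -38, -45 → -52 (−7 each step).
X2 goes 1, 3, 9, 27, 81 → 243 (×3 each step).
X3: +4 each step, so -45, -41, -37, -33, -29 → -25.
X4: 21, 25, 28, 32, 35 → 39 (alternating steps +4, +3, +4, +3, …).
So the next tuple is {x1=-52; x2=243; x3=-25; x4=39}.

{x1=-52; x2=243; x3=-25; x4=39}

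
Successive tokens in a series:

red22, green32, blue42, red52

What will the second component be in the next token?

62

Colour: repeats red → green → blue; red, green, blue, red → green.
Second component: +10 each step, so 22, 32, 42, 52 → 62.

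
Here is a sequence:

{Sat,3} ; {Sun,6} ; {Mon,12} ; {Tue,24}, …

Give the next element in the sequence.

Day: runs through the weekdays Mon→Sun; Sat, Sun, Mon, Tue → Wed.
Second part: ×2 each step, so 3, 6, 12, 24 → 48.
Combining the parts gives {Wed,48}.

{Wed,48}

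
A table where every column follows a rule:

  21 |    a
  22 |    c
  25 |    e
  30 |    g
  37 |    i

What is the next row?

46  k

First component goes 21, 22, 25, 30, 37 → 46 (differences are 1, 3, 5, … (increasing by 2 each time)).
Letter goes a, c, e, g, i → k (letters move forward 2 places in the alphabet).
Putting it together: 46  k.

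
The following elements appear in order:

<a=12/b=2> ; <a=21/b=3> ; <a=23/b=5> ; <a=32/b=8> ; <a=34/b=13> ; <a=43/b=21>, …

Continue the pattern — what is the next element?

A — alternating steps +9, +2, +9, +2, …: 12, 21, 23, 32, 34, 43 → 45.
B — each term is the sum of the two before it: 2, 3, 5, 8, 13, 21 → 34.
Combining the parts gives <a=45/b=34>.

<a=45/b=34>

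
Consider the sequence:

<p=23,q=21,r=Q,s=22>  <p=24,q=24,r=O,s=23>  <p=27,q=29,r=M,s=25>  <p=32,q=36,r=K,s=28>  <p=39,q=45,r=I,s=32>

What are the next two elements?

P: 23, 24, 27, 32, 39 → 48 → 59 (differences are 1, 3, 5, … (increasing by 2 each time)).
Q: differences are 3, 5, 7, … (increasing by 2 each time); 21, 24, 29, 36, 45 → 56 → 69.
R: letters move back 2 places in the alphabet, so Q, O, M, K, I → G → E.
S goes 22, 23, 25, 28, 32 → 37 → 43 (differences are 1, 2, 3, … (increasing by 1 each time)).
Putting the parts together: <p=48,q=56,r=G,s=37> and then <p=59,q=69,r=E,s=43>.

<p=48,q=56,r=G,s=37>, <p=59,q=69,r=E,s=43>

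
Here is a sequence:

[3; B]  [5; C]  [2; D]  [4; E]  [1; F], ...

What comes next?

First value — alternating steps +2, −3, +2, −3, …: 3, 5, 2, 4, 1 → 3.
Letter: letters move forward 1 place in the alphabet; B, C, D, E, F → G.
Putting it together: [3; G].

[3; G]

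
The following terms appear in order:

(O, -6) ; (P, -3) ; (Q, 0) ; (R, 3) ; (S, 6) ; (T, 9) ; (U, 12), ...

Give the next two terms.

(V, 15), (W, 18)

Letter: letters move forward 1 place in the alphabet; O, P, Q, R, S, T, U → V → W.
Second part: -6, -3, 0, 3, 6, 9, 12 → 15 → 18 (+3 each step).
So the next two terms are (V, 15) and (W, 18).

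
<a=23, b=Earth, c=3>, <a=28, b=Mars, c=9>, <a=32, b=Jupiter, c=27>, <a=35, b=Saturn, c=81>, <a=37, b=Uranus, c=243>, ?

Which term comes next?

<a=38, b=Neptune, c=729>

A: 23, 28, 32, 35, 37 → 38 (differences are 5, 4, 3, … (decreasing by 1 each time)).
B: runs through the planets Mercury→Neptune, so Earth, Mars, Jupiter, Saturn, Uranus → Neptune.
For the c, ×3 each step: 3, 9, 27, 81, 243 → 729.
So the next term is <a=38, b=Neptune, c=729>.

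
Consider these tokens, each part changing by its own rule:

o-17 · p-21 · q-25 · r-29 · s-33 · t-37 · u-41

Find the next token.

Letter: o, p, q, r, s, t, u → v (letters move forward 1 place in the alphabet).
Second component goes 17, 21, 25, 29, 33, 37, 41 → 45 (+4 each step).
Combining the parts gives v-45.

v-45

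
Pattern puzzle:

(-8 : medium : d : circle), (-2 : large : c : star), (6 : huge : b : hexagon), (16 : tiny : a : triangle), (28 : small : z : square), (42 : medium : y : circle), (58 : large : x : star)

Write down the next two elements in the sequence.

First part: differences are 6, 8, 10, … (increasing by 2 each time); -8, -2, 6, 16, 28, 42, 58 → 76 → 96.
Size goes medium, large, huge, tiny, small, medium, large → huge → tiny (repeats medium → large → huge → tiny → small).
Letter goes d, c, b, a, z, y, x → w → v (letters move back 1 place in the alphabet, wrapping A→Z).
Shape: circle, star, hexagon, triangle, square, circle, star → hexagon → triangle (repeats circle → star → hexagon → triangle → square).
So the next two elements are (76 : huge : w : hexagon) and (96 : tiny : v : triangle).

(76 : huge : w : hexagon), (96 : tiny : v : triangle)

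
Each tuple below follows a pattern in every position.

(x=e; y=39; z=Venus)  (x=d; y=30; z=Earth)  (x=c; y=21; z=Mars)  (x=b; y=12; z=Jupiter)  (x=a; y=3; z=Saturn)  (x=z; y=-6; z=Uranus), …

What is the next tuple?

X: letters move back 1 place in the alphabet, wrapping A→Z; e, d, c, b, a, z → y.
Y: −9 each step; 39, 30, 21, 12, 3, -6 → -15.
Z goes Venus, Earth, Mars, Jupiter, Saturn, Uranus → Neptune (runs through the planets Mercury→Neptune).
Combining the parts gives (x=y; y=-15; z=Neptune).

(x=y; y=-15; z=Neptune)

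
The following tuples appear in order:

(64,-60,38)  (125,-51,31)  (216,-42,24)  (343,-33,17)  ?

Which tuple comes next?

(512,-24,10)

First coordinate: perfect cubes: 4³, 5³, 6³, …, so 64, 125, 216, 343 → 512.
Second coordinate: -60, -51, -42, -33 → -24 (+9 each step).
Third coordinate: −7 each step; 38, 31, 24, 17 → 10.
Combining the parts gives (512,-24,10).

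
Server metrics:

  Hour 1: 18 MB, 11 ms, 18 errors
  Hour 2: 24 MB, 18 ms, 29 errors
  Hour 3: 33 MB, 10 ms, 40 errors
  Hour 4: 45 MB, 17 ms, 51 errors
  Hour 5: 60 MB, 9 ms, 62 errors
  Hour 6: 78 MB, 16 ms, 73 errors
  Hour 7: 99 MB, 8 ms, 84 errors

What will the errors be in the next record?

95

Errors: +11 each step; 18, 29, 40, 51, 62, 73, 84 → 95.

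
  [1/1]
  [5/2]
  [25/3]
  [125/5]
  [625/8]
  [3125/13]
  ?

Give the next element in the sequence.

[15625/21]

First coordinate: ×5 each step; 1, 5, 25, 125, 625, 3125 → 15625.
Second coordinate goes 1, 2, 3, 5, 8, 13 → 21 (each term is the sum of the two before it).
Combining the parts gives [15625/21].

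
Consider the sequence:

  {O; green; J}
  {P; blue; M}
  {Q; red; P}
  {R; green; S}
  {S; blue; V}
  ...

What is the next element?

First letter: letters move forward 1 place in the alphabet, so O, P, Q, R, S → T.
Colour goes green, blue, red, green, blue → red (repeats green → blue → red).
Second letter: J, M, P, S, V → Y (letters move forward 3 places in the alphabet).
Putting it together: {T; red; Y}.

{T; red; Y}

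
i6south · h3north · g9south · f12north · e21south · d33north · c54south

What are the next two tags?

b87north then a141south

For the letter, letters move back 1 place in the alphabet: i, h, g, f, e, d, c → b → a.
Second component: each term is the sum of the two before it; 6, 3, 9, 12, 21, 33, 54 → 87 → 141.
Direction: alternates south ↔ north, so south, north, south, north, south, north, south → north → south.
Putting the parts together: b87north and then a141south.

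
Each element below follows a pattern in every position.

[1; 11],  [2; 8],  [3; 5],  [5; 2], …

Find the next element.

First coordinate: each term is the sum of the two before it; 1, 2, 3, 5 → 8.
Second coordinate goes 11, 8, 5, 2 → -1 (−3 each step).
So the next element is [8; -1].

[8; -1]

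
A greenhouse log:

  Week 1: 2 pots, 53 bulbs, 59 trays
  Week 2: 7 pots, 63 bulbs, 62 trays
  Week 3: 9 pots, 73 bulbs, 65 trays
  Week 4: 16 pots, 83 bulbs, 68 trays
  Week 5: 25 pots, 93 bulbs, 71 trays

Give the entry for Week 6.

41 pots, 103 bulbs, 74 trays

Pots: 2, 7, 9, 16, 25 → 41 (each term is the sum of the two before it).
Bulbs goes 53, 63, 73, 83, 93 → 103 (+10 each step).
Trays goes 59, 62, 65, 68, 71 → 74 (+3 each step).
Putting it together: 41 pots, 103 bulbs, 74 trays.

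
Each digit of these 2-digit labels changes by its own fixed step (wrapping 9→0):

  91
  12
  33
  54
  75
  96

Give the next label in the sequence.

For the first digit, +2 each step, mod 10: 9, 1, 3, 5, 7, 9 → 1.
Second digit: +1 each step, mod 10; 1, 2, 3, 4, 5, 6 → 7.
Putting it together: 17.

17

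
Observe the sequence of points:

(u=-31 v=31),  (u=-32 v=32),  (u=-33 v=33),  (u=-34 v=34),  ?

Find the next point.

U: −1 each step; -31, -32, -33, -34 → -35.
V: always the negative of the u, so 31, 32, 33, 34 → 35.
So the next point is (u=-35 v=35).

(u=-35 v=35)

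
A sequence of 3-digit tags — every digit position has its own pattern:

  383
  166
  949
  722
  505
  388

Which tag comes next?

First digit: −2 each step, mod 10; 3, 1, 9, 7, 5, 3 → 1.
Second digit: 8, 6, 4, 2, 0, 8 → 6 (−2 each step, mod 10).
Third digit goes 3, 6, 9, 2, 5, 8 → 1 (+3 each step, mod 10).
Combining the parts gives 161.

161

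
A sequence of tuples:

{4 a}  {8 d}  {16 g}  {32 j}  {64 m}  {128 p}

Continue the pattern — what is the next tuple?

First entry — ×2 each step: 4, 8, 16, 32, 64, 128 → 256.
Letter goes a, d, g, j, m, p → s (letters move forward 3 places in the alphabet).
Putting it together: {256 s}.

{256 s}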